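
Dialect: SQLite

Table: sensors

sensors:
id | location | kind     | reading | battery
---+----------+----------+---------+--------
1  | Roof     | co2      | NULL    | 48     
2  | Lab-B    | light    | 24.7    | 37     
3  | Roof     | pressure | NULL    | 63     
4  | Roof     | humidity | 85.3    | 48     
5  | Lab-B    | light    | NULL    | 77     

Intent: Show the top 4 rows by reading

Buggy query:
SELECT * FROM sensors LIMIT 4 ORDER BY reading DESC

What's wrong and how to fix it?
Bug: ORDER BY cannot follow LIMIT; LIMIT is the final clause

Fix: Swap the clauses: ORDER BY first, then LIMIT

Corrected query:
SELECT * FROM sensors ORDER BY reading DESC LIMIT 4

Result:
id | location | kind     | reading | battery
---+----------+----------+---------+--------
4  | Roof     | humidity | 85.3    | 48     
2  | Lab-B    | light    | 24.7    | 37     
1  | Roof     | co2      | NULL    | 48     
3  | Roof     | pressure | NULL    | 63     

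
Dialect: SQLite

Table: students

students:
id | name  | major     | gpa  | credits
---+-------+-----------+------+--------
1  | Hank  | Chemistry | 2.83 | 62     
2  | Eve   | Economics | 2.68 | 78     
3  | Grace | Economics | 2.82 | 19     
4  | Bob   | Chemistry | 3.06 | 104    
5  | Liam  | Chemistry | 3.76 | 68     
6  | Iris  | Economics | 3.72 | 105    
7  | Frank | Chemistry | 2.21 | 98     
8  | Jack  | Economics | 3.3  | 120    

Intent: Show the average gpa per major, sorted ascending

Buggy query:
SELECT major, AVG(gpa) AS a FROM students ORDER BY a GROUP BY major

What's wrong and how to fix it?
Bug: GROUP BY must precede ORDER BY

Fix: Move ORDER BY to the end, after GROUP BY

Corrected query:
SELECT major, AVG(gpa) AS a FROM students GROUP BY major ORDER BY a

Result:
major     | a    
----------+------
Chemistry | 2.965
Economics | 3.13 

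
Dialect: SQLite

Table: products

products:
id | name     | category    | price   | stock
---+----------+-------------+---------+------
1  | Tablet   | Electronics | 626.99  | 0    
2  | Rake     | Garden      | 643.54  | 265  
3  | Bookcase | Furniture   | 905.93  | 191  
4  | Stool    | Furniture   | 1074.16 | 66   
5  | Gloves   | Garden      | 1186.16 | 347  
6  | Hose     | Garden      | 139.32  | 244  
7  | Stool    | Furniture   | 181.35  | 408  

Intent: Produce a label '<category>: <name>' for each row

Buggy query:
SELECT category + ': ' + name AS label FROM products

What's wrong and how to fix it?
Bug: '+' is numeric addition; on text columns SQLite converts them to 0 instead of concatenating

Fix: Use the || operator for string concatenation

Corrected query:
SELECT category || ': ' || name AS label FROM products

Result:
label              
-------------------
Electronics: Tablet
Garden: Rake       
Furniture: Bookcase
Furniture: Stool   
Garden: Gloves     
Garden: Hose       
Furniture: Stool   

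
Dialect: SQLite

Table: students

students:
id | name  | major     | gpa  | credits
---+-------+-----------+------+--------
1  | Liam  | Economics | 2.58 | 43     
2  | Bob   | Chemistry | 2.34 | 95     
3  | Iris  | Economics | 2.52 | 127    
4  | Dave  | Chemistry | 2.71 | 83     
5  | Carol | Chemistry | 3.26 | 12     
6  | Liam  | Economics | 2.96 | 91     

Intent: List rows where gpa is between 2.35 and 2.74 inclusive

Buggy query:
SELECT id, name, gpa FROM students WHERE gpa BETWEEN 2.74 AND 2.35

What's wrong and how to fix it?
Bug: BETWEEN expects the lower bound first; with 2.74 AND 2.35 the range is empty

Fix: Write BETWEEN 2.35 AND 2.74

Corrected query:
SELECT id, name, gpa FROM students WHERE gpa BETWEEN 2.35 AND 2.74

Result:
id | name | gpa 
---+------+-----
1  | Liam | 2.58
3  | Iris | 2.52
4  | Dave | 2.71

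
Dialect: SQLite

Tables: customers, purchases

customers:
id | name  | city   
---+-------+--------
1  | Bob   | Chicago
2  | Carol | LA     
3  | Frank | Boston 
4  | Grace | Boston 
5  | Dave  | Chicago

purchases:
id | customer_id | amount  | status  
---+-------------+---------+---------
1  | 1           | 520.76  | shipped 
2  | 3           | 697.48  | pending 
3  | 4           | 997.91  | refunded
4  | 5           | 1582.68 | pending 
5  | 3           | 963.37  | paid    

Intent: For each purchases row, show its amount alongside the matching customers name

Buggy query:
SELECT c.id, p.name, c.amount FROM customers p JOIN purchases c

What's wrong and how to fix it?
Bug: JOIN with no ON clause produces a cartesian product; every purchases row pairs with every customers row

Fix: Specify the join condition linking the foreign key to the parent id

Corrected query:
SELECT c.id, p.name, c.amount FROM customers p JOIN purchases c ON c.customer_id = p.id

Result:
id | name  | amount 
---+-------+--------
1  | Bob   | 520.76 
2  | Frank | 697.48 
3  | Grace | 997.91 
4  | Dave  | 1582.68
5  | Frank | 963.37 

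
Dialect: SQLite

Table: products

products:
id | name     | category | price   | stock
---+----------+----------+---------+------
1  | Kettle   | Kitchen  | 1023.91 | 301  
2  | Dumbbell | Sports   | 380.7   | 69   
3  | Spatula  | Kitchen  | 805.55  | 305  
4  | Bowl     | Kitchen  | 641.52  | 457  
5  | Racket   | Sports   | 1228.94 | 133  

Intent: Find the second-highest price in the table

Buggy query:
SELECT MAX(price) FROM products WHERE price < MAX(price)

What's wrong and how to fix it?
Bug: The inner MAX is an aggregate inside WHERE, which is not allowed

Fix: Compute the overall MAX in a subquery, then take MAX of rows below it

Corrected query:
SELECT MAX(price) FROM products WHERE price < (SELECT MAX(price) FROM products)

Result:
MAX(price)
----------
1023.91   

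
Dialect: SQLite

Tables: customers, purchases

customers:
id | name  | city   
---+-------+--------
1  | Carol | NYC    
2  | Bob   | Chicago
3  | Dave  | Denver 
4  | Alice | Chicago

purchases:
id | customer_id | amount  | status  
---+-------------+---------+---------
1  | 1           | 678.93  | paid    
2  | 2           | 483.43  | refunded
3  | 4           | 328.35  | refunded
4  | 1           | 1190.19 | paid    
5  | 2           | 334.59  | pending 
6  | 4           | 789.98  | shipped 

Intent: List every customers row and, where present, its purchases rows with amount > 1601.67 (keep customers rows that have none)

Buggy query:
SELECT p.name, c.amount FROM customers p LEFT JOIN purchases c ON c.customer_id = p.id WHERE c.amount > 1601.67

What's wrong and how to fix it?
Bug: Filtering c.amount in WHERE discards the NULL rows produced by LEFT JOIN, turning it into an inner join

Fix: Put 'c.amount > 1601.67' in the JOIN's ON clause instead of WHERE

Corrected query:
SELECT p.name, c.amount FROM customers p LEFT JOIN purchases c ON c.customer_id = p.id AND c.amount > 1601.67

Result:
name  | amount
------+-------
Carol | NULL  
Bob   | NULL  
Dave  | NULL  
Alice | NULL  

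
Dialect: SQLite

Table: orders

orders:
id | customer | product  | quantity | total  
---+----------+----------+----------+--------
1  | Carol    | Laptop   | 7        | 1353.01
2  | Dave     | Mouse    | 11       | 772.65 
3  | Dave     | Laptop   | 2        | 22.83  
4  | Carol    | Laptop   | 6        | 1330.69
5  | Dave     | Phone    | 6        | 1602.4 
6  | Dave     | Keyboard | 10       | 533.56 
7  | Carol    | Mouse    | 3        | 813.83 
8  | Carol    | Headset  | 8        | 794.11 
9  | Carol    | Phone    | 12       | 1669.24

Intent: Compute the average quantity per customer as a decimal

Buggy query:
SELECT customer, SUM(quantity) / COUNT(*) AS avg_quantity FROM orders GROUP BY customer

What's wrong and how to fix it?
Bug: SUM(quantity) and COUNT(*) are both integers; the division truncates the fractional part

Fix: Multiply by 1.0 (or CAST to REAL) to force floating-point division

Corrected query:
SELECT customer, SUM(quantity) * 1.0 / COUNT(*) AS avg_quantity FROM orders GROUP BY customer

Result:
customer | avg_quantity
---------+-------------
Carol    | 7.2         
Dave     | 7.25        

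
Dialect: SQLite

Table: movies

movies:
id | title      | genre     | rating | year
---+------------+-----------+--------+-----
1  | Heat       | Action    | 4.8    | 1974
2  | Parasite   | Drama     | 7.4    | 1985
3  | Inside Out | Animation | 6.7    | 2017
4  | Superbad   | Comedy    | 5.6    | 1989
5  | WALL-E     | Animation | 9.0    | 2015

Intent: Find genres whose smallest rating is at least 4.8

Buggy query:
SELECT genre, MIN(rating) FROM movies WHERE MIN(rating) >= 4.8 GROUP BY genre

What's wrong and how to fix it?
Bug: Aggregates like MIN are computed per group after WHERE runs

Fix: Replace WHERE with HAVING after the GROUP BY

Corrected query:
SELECT genre, MIN(rating) FROM movies GROUP BY genre HAVING MIN(rating) >= 4.8

Result:
genre     | MIN(rating)
----------+------------
Action    | 4.8        
Animation | 6.7        
Comedy    | 5.6        
Drama     | 7.4        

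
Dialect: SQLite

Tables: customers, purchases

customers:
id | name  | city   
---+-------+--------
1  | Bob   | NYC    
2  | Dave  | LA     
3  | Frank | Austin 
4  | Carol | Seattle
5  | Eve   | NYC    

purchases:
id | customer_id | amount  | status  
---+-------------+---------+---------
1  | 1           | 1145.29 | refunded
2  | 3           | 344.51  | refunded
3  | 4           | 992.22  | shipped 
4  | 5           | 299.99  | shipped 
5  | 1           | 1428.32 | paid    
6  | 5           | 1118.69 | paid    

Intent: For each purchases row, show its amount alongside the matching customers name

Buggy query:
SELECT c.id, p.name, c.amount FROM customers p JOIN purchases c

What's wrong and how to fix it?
Bug: Missing join condition: each purchases row is matched to all customers rows instead of just its own

Fix: Specify the join condition linking the foreign key to the parent id

Corrected query:
SELECT c.id, p.name, c.amount FROM customers p JOIN purchases c ON c.customer_id = p.id

Result:
id | name  | amount 
---+-------+--------
1  | Bob   | 1145.29
2  | Frank | 344.51 
3  | Carol | 992.22 
4  | Eve   | 299.99 
5  | Bob   | 1428.32
6  | Eve   | 1118.69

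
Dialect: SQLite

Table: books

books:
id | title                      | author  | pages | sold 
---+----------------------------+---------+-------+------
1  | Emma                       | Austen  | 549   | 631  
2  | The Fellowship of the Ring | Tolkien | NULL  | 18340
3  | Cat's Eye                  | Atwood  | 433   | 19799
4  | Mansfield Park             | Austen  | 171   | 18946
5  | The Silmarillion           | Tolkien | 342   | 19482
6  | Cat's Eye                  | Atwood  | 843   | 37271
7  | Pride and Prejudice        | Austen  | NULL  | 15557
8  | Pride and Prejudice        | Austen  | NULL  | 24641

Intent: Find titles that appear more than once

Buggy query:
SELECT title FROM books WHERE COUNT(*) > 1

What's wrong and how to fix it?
Bug: COUNT(*) is an aggregate and cannot be used in WHERE

Fix: GROUP BY title, then filter groups with HAVING COUNT(*) > 1

Corrected query:
SELECT title FROM books GROUP BY title HAVING COUNT(*) > 1

Result:
title              
-------------------
Cat's Eye          
Pride and Prejudice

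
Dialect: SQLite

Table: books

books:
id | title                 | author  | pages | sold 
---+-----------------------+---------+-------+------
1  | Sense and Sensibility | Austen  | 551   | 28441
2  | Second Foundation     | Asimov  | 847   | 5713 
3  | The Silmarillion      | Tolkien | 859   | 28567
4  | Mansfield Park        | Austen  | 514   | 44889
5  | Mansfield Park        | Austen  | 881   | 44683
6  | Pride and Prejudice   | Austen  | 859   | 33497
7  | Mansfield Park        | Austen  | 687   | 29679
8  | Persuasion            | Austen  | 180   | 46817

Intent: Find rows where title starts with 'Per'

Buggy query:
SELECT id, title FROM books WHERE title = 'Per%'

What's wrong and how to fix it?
Bug: Wildcards only work with LIKE; '=' treats '%' as a literal character

Fix: Use LIKE for wildcard pattern matching

Corrected query:
SELECT id, title FROM books WHERE title LIKE 'Per%'

Result:
id | title     
---+-----------
8  | Persuasion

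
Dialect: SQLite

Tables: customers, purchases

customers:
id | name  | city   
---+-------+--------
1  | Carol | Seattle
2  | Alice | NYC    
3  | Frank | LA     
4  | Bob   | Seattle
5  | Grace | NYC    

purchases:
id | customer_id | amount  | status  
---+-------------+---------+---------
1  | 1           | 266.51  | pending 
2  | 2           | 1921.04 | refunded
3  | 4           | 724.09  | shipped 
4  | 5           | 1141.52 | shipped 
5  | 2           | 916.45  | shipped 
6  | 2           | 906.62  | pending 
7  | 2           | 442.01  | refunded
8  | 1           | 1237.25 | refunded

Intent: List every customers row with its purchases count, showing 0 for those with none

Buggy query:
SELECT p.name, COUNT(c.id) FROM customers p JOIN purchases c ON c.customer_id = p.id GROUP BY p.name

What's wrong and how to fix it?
Bug: INNER JOIN drops customers rows that have no matching purchases rows

Fix: Use LEFT JOIN so parents without children still appear (COUNT(c.id) gives 0)

Corrected query:
SELECT p.name, COUNT(c.id) FROM customers p LEFT JOIN purchases c ON c.customer_id = p.id GROUP BY p.name

Result:
name  | COUNT(c.id)
------+------------
Alice | 4          
Bob   | 1          
Carol | 2          
Frank | 0          
Grace | 1          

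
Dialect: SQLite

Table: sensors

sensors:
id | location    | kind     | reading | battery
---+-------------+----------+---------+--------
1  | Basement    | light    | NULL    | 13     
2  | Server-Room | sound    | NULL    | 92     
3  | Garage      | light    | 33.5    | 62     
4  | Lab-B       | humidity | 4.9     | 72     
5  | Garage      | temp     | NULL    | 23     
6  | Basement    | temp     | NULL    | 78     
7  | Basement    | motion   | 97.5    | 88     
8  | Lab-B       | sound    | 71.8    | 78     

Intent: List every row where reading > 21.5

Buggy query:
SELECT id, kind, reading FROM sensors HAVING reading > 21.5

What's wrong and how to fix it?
Bug: HAVING filters the output of aggregation, but this query has no GROUP BY and no aggregate functions, so SQLite rejects it (HAVING clause on a non-aggregate query); the condition here is per row

Fix: Use WHERE for row-level filtering

Corrected query:
SELECT id, kind, reading FROM sensors WHERE reading > 21.5

Result:
id | kind   | reading
---+--------+--------
3  | light  | 33.5   
7  | motion | 97.5   
8  | sound  | 71.8   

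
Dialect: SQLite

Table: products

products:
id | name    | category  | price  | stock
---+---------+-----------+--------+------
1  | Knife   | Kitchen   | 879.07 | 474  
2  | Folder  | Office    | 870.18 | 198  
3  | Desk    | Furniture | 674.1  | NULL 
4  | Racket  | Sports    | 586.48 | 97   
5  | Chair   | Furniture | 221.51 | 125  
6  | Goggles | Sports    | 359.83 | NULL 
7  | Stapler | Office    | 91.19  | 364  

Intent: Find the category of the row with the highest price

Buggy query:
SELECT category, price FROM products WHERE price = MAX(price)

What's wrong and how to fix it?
Bug: WHERE is evaluated per row; an aggregate over the whole table isn't defined there

Fix: Wrap MAX in a scalar subquery so WHERE compares against a single value

Corrected query:
SELECT category, price FROM products WHERE price = (SELECT MAX(price) FROM products)

Result:
category | price 
---------+-------
Kitchen  | 879.07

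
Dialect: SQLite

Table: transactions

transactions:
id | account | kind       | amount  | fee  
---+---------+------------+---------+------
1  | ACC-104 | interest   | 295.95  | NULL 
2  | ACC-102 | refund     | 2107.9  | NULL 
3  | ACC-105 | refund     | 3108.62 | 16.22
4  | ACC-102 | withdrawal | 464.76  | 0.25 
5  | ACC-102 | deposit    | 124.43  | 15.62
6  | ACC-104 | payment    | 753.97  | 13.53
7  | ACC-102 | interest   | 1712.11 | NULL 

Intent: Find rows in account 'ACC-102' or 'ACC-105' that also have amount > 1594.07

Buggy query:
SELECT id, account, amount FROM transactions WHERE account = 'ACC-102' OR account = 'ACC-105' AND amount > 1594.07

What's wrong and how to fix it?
Bug: Without parentheses, AND is evaluated before OR, so the amount filter only applies to the 'ACC-105' branch

Fix: Group the OR with parentheses (or use IN), then AND the threshold

Corrected query:
SELECT id, account, amount FROM transactions WHERE (account = 'ACC-102' OR account = 'ACC-105') AND amount > 1594.07

Result:
id | account | amount 
---+---------+--------
2  | ACC-102 | 2107.9 
3  | ACC-105 | 3108.62
7  | ACC-102 | 1712.11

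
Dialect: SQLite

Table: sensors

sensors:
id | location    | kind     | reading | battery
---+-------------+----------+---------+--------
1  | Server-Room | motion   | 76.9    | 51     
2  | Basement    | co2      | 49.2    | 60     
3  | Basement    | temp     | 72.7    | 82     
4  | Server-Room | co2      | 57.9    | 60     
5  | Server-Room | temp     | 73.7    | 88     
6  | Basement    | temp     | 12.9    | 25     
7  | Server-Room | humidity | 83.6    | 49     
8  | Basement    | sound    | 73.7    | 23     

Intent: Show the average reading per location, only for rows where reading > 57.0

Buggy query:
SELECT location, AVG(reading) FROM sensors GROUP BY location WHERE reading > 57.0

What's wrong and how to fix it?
Bug: WHERE cannot follow GROUP BY

Fix: Place WHERE between FROM and GROUP BY

Corrected query:
SELECT location, AVG(reading) FROM sensors WHERE reading > 57.0 GROUP BY location

Result:
location    | AVG(reading)
------------+-------------
Basement    | 73.2        
Server-Room | 73.025      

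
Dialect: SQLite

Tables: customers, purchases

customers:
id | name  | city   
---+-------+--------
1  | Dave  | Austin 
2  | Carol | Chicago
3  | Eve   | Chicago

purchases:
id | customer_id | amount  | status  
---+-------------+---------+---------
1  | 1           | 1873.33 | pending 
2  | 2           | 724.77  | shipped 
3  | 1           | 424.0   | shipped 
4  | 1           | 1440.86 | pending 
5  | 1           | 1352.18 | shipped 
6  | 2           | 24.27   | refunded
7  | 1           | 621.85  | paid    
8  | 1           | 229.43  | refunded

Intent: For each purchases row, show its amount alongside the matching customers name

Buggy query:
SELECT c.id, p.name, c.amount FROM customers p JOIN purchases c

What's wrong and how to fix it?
Bug: JOIN with no ON clause produces a cartesian product; every purchases row pairs with every customers row

Fix: Specify the join condition linking the foreign key to the parent id

Corrected query:
SELECT c.id, p.name, c.amount FROM customers p JOIN purchases c ON c.customer_id = p.id

Result:
id | name  | amount 
---+-------+--------
1  | Dave  | 1873.33
2  | Carol | 724.77 
3  | Dave  | 424    
4  | Dave  | 1440.86
5  | Dave  | 1352.18
6  | Carol | 24.27  
7  | Dave  | 621.85 
8  | Dave  | 229.43 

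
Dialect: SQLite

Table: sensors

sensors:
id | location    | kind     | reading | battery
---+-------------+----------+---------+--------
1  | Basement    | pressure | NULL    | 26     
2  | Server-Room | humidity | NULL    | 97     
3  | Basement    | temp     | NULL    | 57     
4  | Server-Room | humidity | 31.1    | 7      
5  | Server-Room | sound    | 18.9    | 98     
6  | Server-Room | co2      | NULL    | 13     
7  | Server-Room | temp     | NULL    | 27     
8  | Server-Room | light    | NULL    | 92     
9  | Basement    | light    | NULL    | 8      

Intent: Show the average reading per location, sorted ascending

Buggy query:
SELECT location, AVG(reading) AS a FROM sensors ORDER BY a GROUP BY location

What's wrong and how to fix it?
Bug: ORDER BY appears before GROUP BY; SQL clause order requires GROUP BY first

Fix: Reorder: SELECT … FROM … GROUP BY … ORDER BY …

Corrected query:
SELECT location, AVG(reading) AS a FROM sensors GROUP BY location ORDER BY a

Result:
location    | a   
------------+-----
Basement    | NULL
Server-Room | 25  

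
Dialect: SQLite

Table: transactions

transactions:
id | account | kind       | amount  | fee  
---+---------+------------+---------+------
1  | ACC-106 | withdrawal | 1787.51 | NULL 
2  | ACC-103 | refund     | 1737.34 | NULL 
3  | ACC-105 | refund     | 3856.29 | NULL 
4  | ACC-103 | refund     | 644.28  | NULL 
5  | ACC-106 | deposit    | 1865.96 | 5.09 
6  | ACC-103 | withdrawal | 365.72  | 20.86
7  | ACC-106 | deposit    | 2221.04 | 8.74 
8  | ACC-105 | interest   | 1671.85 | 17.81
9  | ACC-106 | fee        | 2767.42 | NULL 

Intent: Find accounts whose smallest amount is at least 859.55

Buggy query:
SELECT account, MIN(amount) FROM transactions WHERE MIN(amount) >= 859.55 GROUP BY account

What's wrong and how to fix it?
Bug: MIN() in WHERE is a misuse of aggregate

Fix: Use HAVING for the per-group MIN condition

Corrected query:
SELECT account, MIN(amount) FROM transactions GROUP BY account HAVING MIN(amount) >= 859.55

Result:
account | MIN(amount)
--------+------------
ACC-105 | 1671.85    
ACC-106 | 1787.51    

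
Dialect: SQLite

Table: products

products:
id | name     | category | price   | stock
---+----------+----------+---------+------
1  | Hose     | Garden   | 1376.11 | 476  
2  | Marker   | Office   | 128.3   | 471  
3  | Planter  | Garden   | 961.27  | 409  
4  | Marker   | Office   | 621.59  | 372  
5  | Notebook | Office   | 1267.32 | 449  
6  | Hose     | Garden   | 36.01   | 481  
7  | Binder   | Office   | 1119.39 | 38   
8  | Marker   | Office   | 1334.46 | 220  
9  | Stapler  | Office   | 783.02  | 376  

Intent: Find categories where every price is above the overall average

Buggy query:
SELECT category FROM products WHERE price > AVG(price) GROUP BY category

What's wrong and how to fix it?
Bug: WHERE evaluates per row before aggregation, so AVG() is unavailable

Fix: Compute the overall average in a scalar subquery and compare each group's MIN against it in HAVING

Corrected query:
SELECT category FROM products GROUP BY category HAVING MIN(price) > (SELECT AVG(price) FROM products)

Result:
(no rows)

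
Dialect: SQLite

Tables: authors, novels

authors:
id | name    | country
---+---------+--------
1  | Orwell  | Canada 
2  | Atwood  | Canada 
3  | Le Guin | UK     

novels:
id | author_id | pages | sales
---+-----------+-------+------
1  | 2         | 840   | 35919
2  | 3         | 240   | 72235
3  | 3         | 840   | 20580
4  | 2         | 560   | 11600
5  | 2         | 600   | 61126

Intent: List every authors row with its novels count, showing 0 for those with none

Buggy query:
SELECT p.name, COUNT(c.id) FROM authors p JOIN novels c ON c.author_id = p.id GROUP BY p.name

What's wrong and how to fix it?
Bug: An inner join excludes parents with zero children

Fix: Use LEFT JOIN so parents without children still appear (COUNT(c.id) gives 0)

Corrected query:
SELECT p.name, COUNT(c.id) FROM authors p LEFT JOIN novels c ON c.author_id = p.id GROUP BY p.name

Result:
name    | COUNT(c.id)
--------+------------
Atwood  | 3          
Le Guin | 2          
Orwell  | 0          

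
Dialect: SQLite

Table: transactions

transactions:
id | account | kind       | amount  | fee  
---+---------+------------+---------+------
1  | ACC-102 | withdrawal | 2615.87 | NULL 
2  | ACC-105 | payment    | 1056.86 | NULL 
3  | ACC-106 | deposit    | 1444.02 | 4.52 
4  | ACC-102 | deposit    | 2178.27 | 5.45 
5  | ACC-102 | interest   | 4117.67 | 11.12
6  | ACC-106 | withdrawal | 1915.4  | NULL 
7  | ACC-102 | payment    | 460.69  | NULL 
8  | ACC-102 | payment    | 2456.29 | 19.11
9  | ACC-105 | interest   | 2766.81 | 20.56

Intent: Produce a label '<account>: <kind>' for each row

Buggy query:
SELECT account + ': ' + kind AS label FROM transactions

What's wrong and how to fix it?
Bug: SQLite uses || for string concatenation; + coerces text to numbers (yielding 0)

Fix: Use the || operator for string concatenation

Corrected query:
SELECT account || ': ' || kind AS label FROM transactions

Result:
label              
-------------------
ACC-102: withdrawal
ACC-105: payment   
ACC-106: deposit   
ACC-102: deposit   
ACC-102: interest  
ACC-106: withdrawal
ACC-102: payment   
ACC-102: payment   
ACC-105: interest  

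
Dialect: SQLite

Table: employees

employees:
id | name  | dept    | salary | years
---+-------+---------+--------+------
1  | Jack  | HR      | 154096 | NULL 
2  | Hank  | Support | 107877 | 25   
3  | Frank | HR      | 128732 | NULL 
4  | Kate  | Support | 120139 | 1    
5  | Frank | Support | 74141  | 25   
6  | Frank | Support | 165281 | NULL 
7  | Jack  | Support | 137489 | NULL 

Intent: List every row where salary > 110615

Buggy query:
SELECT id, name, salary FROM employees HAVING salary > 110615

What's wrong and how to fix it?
Bug: HAVING filters the output of aggregation, but this query has no GROUP BY and no aggregate functions, so SQLite rejects it (HAVING clause on a non-aggregate query); the condition here is per row

Fix: Replace HAVING with WHERE since the condition applies to individual rows

Corrected query:
SELECT id, name, salary FROM employees WHERE salary > 110615

Result:
id | name  | salary
---+-------+-------
1  | Jack  | 154096
3  | Frank | 128732
4  | Kate  | 120139
6  | Frank | 165281
7  | Jack  | 137489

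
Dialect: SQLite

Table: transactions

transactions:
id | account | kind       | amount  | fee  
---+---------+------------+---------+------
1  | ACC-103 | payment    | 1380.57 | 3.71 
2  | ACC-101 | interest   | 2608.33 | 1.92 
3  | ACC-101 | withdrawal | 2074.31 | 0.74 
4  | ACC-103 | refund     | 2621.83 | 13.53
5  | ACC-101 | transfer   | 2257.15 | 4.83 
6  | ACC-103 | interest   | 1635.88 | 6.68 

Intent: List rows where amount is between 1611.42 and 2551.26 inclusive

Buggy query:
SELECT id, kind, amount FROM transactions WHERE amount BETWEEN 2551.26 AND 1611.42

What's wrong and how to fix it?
Bug: BETWEEN expects the lower bound first; with 2551.26 AND 1611.42 the range is empty

Fix: Write BETWEEN 1611.42 AND 2551.26

Corrected query:
SELECT id, kind, amount FROM transactions WHERE amount BETWEEN 1611.42 AND 2551.26

Result:
id | kind       | amount 
---+------------+--------
3  | withdrawal | 2074.31
5  | transfer   | 2257.15
6  | interest   | 1635.88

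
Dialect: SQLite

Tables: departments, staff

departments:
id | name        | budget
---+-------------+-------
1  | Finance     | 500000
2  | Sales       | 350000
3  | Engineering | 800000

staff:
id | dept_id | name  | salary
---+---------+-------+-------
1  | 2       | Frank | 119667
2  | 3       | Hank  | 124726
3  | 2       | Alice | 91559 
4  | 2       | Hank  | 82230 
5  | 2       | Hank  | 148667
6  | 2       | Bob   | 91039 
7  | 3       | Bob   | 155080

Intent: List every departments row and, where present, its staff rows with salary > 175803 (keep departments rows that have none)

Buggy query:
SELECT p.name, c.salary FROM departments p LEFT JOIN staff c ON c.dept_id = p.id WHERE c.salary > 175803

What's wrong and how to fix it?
Bug: Filtering c.salary in WHERE discards the NULL rows produced by LEFT JOIN, turning it into an inner join

Fix: Move the right-table condition into the ON clause so unmatched parents are kept

Corrected query:
SELECT p.name, c.salary FROM departments p LEFT JOIN staff c ON c.dept_id = p.id AND c.salary > 175803

Result:
name        | salary
------------+-------
Finance     | NULL  
Sales       | NULL  
Engineering | NULL  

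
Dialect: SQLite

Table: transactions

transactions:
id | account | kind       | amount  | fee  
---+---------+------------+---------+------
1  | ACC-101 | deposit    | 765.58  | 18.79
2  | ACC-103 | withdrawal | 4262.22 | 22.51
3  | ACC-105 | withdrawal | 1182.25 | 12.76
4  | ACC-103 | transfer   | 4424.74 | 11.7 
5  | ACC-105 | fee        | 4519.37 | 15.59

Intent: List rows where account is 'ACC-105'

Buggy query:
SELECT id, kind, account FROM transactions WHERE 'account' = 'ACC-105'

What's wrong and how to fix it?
Bug: Single quotes denote string literals in SQL; the column name is being compared as a constant string

Fix: Remove the quotes around the column name (or use double quotes for an identifier)

Corrected query:
SELECT id, kind, account FROM transactions WHERE account = 'ACC-105'

Result:
id | kind       | account
---+------------+--------
3  | withdrawal | ACC-105
5  | fee        | ACC-105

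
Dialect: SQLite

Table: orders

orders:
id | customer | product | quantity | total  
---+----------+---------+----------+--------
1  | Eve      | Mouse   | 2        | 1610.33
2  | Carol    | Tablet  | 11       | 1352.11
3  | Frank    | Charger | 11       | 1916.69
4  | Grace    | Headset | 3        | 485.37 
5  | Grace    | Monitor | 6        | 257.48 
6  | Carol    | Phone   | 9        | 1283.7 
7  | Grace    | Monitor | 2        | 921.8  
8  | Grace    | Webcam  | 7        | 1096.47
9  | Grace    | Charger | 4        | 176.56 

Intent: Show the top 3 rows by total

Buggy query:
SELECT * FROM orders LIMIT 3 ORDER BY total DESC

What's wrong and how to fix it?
Bug: ORDER BY cannot follow LIMIT; LIMIT is the final clause

Fix: Sort with ORDER BY, then apply LIMIT

Corrected query:
SELECT * FROM orders ORDER BY total DESC LIMIT 3

Result:
id | customer | product | quantity | total  
---+----------+---------+----------+--------
3  | Frank    | Charger | 11       | 1916.69
1  | Eve      | Mouse   | 2        | 1610.33
2  | Carol    | Tablet  | 11       | 1352.11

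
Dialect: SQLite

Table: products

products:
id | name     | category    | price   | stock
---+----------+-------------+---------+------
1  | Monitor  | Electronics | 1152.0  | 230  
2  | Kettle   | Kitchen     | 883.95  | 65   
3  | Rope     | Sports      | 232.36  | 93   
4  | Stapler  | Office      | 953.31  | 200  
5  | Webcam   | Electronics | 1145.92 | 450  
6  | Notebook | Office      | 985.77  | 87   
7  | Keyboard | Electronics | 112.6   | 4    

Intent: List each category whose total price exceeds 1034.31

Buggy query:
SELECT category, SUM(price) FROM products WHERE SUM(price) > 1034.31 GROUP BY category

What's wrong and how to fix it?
Bug: WHERE runs before GROUP BY, so aggregates aren't available there

Fix: Use HAVING (which filters groups after aggregation) instead of WHERE

Corrected query:
SELECT category, SUM(price) FROM products GROUP BY category HAVING SUM(price) > 1034.31

Result:
category    | SUM(price)
------------+-----------
Electronics | 2410.52   
Office      | 1939.08   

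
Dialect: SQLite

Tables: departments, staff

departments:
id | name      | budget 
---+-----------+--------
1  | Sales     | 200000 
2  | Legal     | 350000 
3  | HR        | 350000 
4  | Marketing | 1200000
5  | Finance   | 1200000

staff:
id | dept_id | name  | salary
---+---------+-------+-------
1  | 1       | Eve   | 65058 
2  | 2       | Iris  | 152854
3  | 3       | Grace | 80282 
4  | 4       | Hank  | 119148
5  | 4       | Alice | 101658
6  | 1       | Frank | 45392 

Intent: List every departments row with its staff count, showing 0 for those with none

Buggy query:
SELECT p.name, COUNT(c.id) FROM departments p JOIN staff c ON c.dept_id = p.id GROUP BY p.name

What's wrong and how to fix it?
Bug: INNER JOIN drops departments rows that have no matching staff rows

Fix: Use LEFT JOIN so parents without children still appear (COUNT(c.id) gives 0)

Corrected query:
SELECT p.name, COUNT(c.id) FROM departments p LEFT JOIN staff c ON c.dept_id = p.id GROUP BY p.name

Result:
name      | COUNT(c.id)
----------+------------
Finance   | 0          
HR        | 1          
Legal     | 1          
Marketing | 2          
Sales     | 2          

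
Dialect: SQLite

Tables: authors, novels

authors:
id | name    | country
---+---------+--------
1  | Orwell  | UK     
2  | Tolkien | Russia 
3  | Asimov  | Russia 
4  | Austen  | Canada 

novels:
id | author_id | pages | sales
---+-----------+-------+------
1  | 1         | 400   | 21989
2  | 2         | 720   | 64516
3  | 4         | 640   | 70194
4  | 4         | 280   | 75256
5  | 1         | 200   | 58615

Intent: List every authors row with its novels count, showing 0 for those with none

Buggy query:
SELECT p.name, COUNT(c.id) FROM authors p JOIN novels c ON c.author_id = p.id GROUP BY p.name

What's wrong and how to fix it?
Bug: An inner join excludes parents with zero children

Fix: Use LEFT JOIN so parents without children still appear (COUNT(c.id) gives 0)

Corrected query:
SELECT p.name, COUNT(c.id) FROM authors p LEFT JOIN novels c ON c.author_id = p.id GROUP BY p.name

Result:
name    | COUNT(c.id)
--------+------------
Asimov  | 0          
Austen  | 2          
Orwell  | 2          
Tolkien | 1          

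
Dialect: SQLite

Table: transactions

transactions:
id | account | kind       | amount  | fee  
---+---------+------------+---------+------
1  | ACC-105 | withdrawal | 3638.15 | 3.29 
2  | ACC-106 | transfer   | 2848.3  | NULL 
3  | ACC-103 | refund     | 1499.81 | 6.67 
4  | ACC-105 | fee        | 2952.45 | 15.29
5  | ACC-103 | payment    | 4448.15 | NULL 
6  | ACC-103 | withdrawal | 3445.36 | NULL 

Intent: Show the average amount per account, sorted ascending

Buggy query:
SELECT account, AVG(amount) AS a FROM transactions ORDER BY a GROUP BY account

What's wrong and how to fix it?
Bug: ORDER BY appears before GROUP BY; SQL clause order requires GROUP BY first

Fix: Move ORDER BY to the end, after GROUP BY

Corrected query:
SELECT account, AVG(amount) AS a FROM transactions GROUP BY account ORDER BY a

Result:
account | a          
--------+------------
ACC-106 | 2848.3     
ACC-103 | 3131.106667
ACC-105 | 3295.3     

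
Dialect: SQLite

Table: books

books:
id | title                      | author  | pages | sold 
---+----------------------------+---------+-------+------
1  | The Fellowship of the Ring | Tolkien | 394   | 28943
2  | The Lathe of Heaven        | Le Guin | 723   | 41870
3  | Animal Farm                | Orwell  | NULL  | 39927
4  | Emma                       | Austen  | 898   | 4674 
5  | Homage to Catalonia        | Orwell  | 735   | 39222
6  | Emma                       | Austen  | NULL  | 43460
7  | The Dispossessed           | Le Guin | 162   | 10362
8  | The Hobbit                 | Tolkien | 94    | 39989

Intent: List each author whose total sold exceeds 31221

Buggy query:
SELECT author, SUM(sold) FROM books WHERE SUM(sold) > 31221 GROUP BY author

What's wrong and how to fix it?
Bug: WHERE runs before GROUP BY, so aggregates aren't available there

Fix: Move the aggregate condition to a HAVING clause

Corrected query:
SELECT author, SUM(sold) FROM books GROUP BY author HAVING SUM(sold) > 31221

Result:
author  | SUM(sold)
--------+----------
Austen  | 48134    
Le Guin | 52232    
Orwell  | 79149    
Tolkien | 68932    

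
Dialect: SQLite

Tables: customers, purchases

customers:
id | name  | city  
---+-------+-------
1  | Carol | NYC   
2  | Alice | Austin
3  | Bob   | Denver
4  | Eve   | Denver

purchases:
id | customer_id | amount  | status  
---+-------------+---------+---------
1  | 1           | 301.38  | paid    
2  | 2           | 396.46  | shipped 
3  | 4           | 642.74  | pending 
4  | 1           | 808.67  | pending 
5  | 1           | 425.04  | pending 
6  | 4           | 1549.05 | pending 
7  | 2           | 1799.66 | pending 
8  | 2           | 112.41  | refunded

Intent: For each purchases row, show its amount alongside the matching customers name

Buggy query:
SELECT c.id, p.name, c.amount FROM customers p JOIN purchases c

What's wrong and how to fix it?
Bug: Missing join condition: each purchases row is matched to all customers rows instead of just its own

Fix: Add ON c.customer_id = p.id to the JOIN

Corrected query:
SELECT c.id, p.name, c.amount FROM customers p JOIN purchases c ON c.customer_id = p.id

Result:
id | name  | amount 
---+-------+--------
1  | Carol | 301.38 
2  | Alice | 396.46 
3  | Eve   | 642.74 
4  | Carol | 808.67 
5  | Carol | 425.04 
6  | Eve   | 1549.05
7  | Alice | 1799.66
8  | Alice | 112.41 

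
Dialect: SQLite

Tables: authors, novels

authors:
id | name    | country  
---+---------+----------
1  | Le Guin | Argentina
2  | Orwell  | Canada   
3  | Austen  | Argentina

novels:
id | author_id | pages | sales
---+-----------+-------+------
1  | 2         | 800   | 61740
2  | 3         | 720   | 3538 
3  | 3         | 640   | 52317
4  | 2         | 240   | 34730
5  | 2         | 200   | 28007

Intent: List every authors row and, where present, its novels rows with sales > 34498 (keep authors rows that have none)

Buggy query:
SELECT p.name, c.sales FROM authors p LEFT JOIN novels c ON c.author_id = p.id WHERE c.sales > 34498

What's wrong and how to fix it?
Bug: Filtering c.sales in WHERE discards the NULL rows produced by LEFT JOIN, turning it into an inner join

Fix: Put 'c.sales > 34498' in the JOIN's ON clause instead of WHERE

Corrected query:
SELECT p.name, c.sales FROM authors p LEFT JOIN novels c ON c.author_id = p.id AND c.sales > 34498

Result:
name    | sales
--------+------
Le Guin | NULL 
Orwell  | 34730
Orwell  | 61740
Austen  | 52317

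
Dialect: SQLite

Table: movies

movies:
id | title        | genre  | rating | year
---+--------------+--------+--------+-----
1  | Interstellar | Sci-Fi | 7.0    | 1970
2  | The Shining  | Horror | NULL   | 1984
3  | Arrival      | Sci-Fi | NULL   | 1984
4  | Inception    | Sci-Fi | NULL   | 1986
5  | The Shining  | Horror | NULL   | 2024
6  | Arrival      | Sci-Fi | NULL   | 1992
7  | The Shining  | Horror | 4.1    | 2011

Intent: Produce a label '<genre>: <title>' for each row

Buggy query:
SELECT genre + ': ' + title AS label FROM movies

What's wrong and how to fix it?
Bug: '+' is numeric addition; on text columns SQLite converts them to 0 instead of concatenating

Fix: Replace + with || to concatenate text

Corrected query:
SELECT genre || ': ' || title AS label FROM movies

Result:
label               
--------------------
Sci-Fi: Interstellar
Horror: The Shining 
Sci-Fi: Arrival     
Sci-Fi: Inception   
Horror: The Shining 
Sci-Fi: Arrival     
Horror: The Shining 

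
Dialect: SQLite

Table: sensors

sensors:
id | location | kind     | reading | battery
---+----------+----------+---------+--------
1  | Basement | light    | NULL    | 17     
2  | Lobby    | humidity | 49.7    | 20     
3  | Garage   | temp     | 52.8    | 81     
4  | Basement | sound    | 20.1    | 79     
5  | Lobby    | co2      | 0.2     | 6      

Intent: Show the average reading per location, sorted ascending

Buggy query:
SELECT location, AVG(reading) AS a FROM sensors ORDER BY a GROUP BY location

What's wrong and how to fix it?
Bug: ORDER BY appears before GROUP BY; SQL clause order requires GROUP BY first

Fix: Move ORDER BY to the end, after GROUP BY

Corrected query:
SELECT location, AVG(reading) AS a FROM sensors GROUP BY location ORDER BY a

Result:
location | a    
---------+------
Basement | 20.1 
Lobby    | 24.95
Garage   | 52.8 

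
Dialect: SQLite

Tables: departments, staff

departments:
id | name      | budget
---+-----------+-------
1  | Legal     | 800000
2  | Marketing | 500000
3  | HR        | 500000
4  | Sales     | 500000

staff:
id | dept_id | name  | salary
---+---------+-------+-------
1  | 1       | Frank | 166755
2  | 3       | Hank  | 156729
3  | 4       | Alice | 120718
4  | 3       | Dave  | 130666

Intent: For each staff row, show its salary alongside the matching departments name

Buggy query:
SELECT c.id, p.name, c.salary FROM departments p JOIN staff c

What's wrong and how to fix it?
Bug: JOIN with no ON clause produces a cartesian product; every staff row pairs with every departments row

Fix: Specify the join condition linking the foreign key to the parent id

Corrected query:
SELECT c.id, p.name, c.salary FROM departments p JOIN staff c ON c.dept_id = p.id

Result:
id | name  | salary
---+-------+-------
1  | Legal | 166755
2  | HR    | 156729
3  | Sales | 120718
4  | HR    | 130666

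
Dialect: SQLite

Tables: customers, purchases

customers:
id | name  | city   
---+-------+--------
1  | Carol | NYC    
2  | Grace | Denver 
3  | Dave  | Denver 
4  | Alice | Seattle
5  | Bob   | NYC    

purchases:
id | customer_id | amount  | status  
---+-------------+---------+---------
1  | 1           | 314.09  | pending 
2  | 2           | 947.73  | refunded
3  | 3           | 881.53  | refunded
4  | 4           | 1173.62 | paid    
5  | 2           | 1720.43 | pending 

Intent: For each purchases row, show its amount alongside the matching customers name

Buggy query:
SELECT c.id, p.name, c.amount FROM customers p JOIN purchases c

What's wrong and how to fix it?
Bug: JOIN with no ON clause produces a cartesian product; every purchases row pairs with every customers row

Fix: Specify the join condition linking the foreign key to the parent id

Corrected query:
SELECT c.id, p.name, c.amount FROM customers p JOIN purchases c ON c.customer_id = p.id

Result:
id | name  | amount 
---+-------+--------
1  | Carol | 314.09 
2  | Grace | 947.73 
3  | Dave  | 881.53 
4  | Alice | 1173.62
5  | Grace | 1720.43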